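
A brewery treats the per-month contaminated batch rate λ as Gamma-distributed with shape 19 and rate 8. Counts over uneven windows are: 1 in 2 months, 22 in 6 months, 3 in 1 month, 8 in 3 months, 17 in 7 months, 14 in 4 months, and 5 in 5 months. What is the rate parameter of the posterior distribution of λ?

Total count: 1 + 22 + 3 + 8 + 17 + 14 + 5 = 70.
Total exposure: 2 + 6 + 1 + 3 + 7 + 4 + 5 = 28 months.
By Gamma–Poisson conjugacy, the posterior is Gamma(α + Σx, β + Σt) = Gamma(19 + 70, 8 + 28) = Gamma(89, 36).

36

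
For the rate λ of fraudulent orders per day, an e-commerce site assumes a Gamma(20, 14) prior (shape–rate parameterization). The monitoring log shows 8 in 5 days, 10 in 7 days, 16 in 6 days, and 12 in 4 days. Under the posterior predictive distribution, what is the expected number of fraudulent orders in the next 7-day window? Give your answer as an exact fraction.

Total count: 8 + 10 + 16 + 12 = 46.
Total exposure: 5 + 7 + 6 + 4 = 22 days.
By Gamma–Poisson conjugacy, the posterior is Gamma(α + Σx, β + Σt) = Gamma(20 + 46, 14 + 22) = Gamma(66, 36).
Predictive mean over a 7-day window = T·E[λ|data] = 7·66/36 = 77/6.

77/6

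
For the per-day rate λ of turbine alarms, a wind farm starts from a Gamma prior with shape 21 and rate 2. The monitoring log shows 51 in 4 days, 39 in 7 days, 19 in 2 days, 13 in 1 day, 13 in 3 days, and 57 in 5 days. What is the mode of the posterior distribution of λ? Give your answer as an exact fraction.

53/6

Total count: 51 + 39 + 19 + 13 + 13 + 57 = 192.
Total exposure: 4 + 7 + 2 + 1 + 3 + 5 = 22 days.
Gamma(α, β) with Poisson data over total exposure Σt gives posterior Gamma(α+Σx, β+Σt) = Gamma(213, 24).
Posterior mode = (α'−1)/β' = 212/24 = 53/6.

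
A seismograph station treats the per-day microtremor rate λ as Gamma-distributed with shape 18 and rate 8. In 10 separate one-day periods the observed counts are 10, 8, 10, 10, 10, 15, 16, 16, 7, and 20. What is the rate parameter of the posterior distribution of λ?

18

Total count: 10 + 8 + 10 + 10 + 10 + 15 + 16 + 16 + 7 + 20 = 122.
Total exposure: 10 days.
By Gamma–Poisson conjugacy, the posterior is Gamma(α + Σx, β + Σt) = Gamma(18 + 122, 8 + 10) = Gamma(140, 18).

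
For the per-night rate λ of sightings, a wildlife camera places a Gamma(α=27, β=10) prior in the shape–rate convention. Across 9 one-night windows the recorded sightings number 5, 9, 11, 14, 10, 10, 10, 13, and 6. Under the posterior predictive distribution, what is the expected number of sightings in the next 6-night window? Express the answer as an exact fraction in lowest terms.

Total count: 5 + 9 + 11 + 14 + 10 + 10 + 10 + 13 + 6 = 88.
Total exposure: 9 nights.
Posterior: α' = 27 + 88 = 115, β' = 10 + 9 = 19.
Predictive mean over a 6-night window = T·E[λ|data] = 6·115/19 = 690/19.

690/19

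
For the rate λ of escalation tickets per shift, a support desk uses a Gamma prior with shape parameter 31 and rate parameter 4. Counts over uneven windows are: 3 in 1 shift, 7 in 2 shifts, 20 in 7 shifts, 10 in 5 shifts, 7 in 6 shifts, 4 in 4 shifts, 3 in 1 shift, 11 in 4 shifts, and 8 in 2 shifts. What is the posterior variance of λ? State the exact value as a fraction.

Total count: 3 + 7 + 20 + 10 + 7 + 4 + 3 + 11 + 8 = 73.
Total exposure: 1 + 2 + 7 + 5 + 6 + 4 + 1 + 4 + 2 = 32 shifts.
Posterior: α' = 31 + 73 = 104, β' = 4 + 32 = 36.
Posterior variance = α'/β'² = 104/1296 = 13/162.

13/162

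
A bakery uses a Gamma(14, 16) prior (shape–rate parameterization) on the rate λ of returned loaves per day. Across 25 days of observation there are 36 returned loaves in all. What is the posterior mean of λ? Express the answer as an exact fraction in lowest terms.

50/41

Total count 36 over total exposure 25 days.
Gamma(α, β) with Poisson data over total exposure Σt gives posterior Gamma(α+Σx, β+Σt) = Gamma(50, 41).
Posterior mean = α'/β' = 50/41.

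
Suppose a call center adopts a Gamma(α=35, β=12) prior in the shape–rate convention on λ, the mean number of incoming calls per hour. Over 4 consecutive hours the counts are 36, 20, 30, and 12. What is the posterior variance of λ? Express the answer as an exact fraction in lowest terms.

Total count: 36 + 20 + 30 + 12 = 98.
Total exposure: 4 hours.
By Gamma–Poisson conjugacy, the posterior is Gamma(α + Σx, β + Σt) = Gamma(35 + 98, 12 + 4) = Gamma(133, 16).
Posterior variance = α'/β'² = 133/256.

133/256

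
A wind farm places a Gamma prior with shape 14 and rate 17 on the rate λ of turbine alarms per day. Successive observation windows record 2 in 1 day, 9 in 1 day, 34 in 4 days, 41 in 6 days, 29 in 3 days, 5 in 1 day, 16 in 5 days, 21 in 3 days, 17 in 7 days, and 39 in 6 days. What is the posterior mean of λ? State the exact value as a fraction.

227/54

Total count: 2 + 9 + 34 + 41 + 29 + 5 + 16 + 21 + 17 + 39 = 213.
Total exposure: 1 + 1 + 4 + 6 + 3 + 1 + 5 + 3 + 7 + 6 = 37 days.
Conjugate update: add total count to the shape and total exposure to the rate, giving Gamma(227, 54).
Posterior mean = α'/β' = 227/54.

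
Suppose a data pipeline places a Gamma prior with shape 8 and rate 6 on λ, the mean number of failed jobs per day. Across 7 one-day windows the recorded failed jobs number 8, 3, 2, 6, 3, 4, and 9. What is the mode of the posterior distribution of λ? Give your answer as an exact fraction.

Total count: 8 + 3 + 2 + 6 + 3 + 4 + 9 = 35.
Total exposure: 7 days.
Posterior: α' = 8 + 35 = 43, β' = 6 + 7 = 13.
Posterior mode = (α'−1)/β' = 42/13.

42/13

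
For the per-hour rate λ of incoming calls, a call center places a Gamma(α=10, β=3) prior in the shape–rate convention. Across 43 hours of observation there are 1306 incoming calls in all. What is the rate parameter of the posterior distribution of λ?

Total count 1306 over total exposure 43 hours.
The Gamma prior is conjugate for the Poisson rate, so λ | data ~ Gamma(10+1306, 3+43) = Gamma(1316, 46).

46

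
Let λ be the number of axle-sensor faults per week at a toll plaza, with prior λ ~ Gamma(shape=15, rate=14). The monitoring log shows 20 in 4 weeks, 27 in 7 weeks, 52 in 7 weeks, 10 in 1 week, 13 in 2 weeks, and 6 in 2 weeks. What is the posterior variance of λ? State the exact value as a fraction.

143/1369

Total count: 20 + 27 + 52 + 10 + 13 + 6 = 128.
Total exposure: 4 + 7 + 7 + 1 + 2 + 2 = 23 weeks.
By Gamma–Poisson conjugacy, the posterior is Gamma(α + Σx, β + Σt) = Gamma(15 + 128, 14 + 23) = Gamma(143, 37).
Posterior variance = α'/β'² = 143/1369.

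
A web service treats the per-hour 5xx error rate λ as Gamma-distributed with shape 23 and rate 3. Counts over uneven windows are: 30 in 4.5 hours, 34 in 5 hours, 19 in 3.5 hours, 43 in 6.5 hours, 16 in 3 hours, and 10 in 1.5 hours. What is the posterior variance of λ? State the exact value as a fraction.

175/729

Total count: 30 + 34 + 19 + 43 + 16 + 10 = 152.
Total exposure: 4.5 + 5 + 3.5 + 6.5 + 3 + 1.5 = 24 hours.
The Gamma prior is conjugate for the Poisson rate, so λ | data ~ Gamma(23+152, 3+24) = Gamma(175, 27).
Posterior variance = α'/β'² = 175/729.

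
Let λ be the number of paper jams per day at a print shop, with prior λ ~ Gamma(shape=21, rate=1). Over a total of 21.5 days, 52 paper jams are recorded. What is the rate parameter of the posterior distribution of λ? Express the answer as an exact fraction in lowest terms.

Total count 52 over total exposure 21.5 days.
Posterior: α' = 21 + 52 = 73, β' = 1 + 21.5 = 45/2.

45/2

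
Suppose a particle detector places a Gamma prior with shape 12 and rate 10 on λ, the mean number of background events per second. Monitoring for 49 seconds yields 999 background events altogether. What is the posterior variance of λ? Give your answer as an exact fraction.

1011/3481

Total count 999 over total exposure 49 seconds.
Posterior: α' = 12 + 999 = 1011, β' = 10 + 49 = 59.
Posterior variance = α'/β'² = 1011/3481.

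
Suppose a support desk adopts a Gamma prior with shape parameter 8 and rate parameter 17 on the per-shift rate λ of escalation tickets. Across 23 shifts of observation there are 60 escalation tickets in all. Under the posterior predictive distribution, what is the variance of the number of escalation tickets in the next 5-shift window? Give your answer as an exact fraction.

153/16

Total count 60 over total exposure 23 shifts.
By Gamma–Poisson conjugacy, the posterior is Gamma(α + Σx, β + Σt) = Gamma(8 + 60, 17 + 23) = Gamma(68, 40).
The posterior predictive for a window of length T is Negative Binomial with variance T·α'·(β'+T)/β'² = 5·68·45/1600 = 153/16.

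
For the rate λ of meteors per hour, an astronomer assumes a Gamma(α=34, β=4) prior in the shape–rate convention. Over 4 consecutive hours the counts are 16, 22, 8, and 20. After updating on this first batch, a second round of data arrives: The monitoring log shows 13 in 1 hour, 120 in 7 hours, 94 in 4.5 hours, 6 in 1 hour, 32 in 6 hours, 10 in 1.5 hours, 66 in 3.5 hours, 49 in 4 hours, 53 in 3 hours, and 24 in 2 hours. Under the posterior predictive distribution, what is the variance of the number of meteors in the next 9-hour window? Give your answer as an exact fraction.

1030806/6889

Total count: 16 + 22 + 8 + 20 = 66.
Total exposure: 4 hours.
After the first batch: Gamma(34 + 66, 4 + 4) = Gamma(100, 8).
Total count: 13 + 120 + 94 + 6 + 32 + 10 + 66 + 49 + 53 + 24 = 467.
Total exposure: 1 + 7 + 4.5 + 1 + 6 + 1.5 + 3.5 + 4 + 3 + 2 = 33.5 hours.
After the second batch: Gamma(100 + 467, 8 + 33.5) = Gamma(567, 83/2).
The posterior predictive for a window of length T is Negative Binomial with variance T·α'·(β'+T)/β'² = 9·567·(101/2)/(6889/4) = 1030806/6889.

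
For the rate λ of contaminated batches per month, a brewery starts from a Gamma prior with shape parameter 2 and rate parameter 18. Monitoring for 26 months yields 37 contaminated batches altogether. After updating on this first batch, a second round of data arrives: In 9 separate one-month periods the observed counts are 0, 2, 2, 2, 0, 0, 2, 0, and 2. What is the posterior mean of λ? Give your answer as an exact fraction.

49/53

Total count 37 over total exposure 26 months.
After the first batch: Gamma(2 + 37, 18 + 26) = Gamma(39, 44).
Total count: 0 + 2 + 2 + 2 + 0 + 0 + 2 + 0 + 2 = 10.
Total exposure: 9 months.
After the second batch: Gamma(39 + 10, 44 + 9) = Gamma(49, 53).
Posterior mean = α'/β' = 49/53.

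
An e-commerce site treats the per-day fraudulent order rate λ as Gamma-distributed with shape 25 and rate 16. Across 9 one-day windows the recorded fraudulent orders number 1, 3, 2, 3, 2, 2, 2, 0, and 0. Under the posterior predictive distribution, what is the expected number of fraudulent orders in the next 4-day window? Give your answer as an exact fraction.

Total count: 1 + 3 + 2 + 3 + 2 + 2 + 2 + 0 + 0 = 15.
Total exposure: 9 days.
The Gamma prior is conjugate for the Poisson rate, so λ | data ~ Gamma(25+15, 16+9) = Gamma(40, 25).
Predictive mean over a 4-day window = T·E[λ|data] = 4·40/25 = 32/5.

32/5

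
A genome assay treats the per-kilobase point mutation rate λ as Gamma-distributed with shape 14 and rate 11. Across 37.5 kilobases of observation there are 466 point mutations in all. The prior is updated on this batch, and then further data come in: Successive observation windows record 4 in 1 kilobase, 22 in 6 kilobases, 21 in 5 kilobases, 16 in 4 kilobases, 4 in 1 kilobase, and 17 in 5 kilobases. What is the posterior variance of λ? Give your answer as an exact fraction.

16/141

Total count 466 over total exposure 37.5 kilobases.
After the first batch: Gamma(14 + 466, 11 + 37.5) = Gamma(480, 97/2).
Total count: 4 + 22 + 21 + 16 + 4 + 17 = 84.
Total exposure: 1 + 6 + 5 + 4 + 1 + 5 = 22 kilobases.
After the second batch: Gamma(480 + 84, 97/2 + 22) = Gamma(564, 141/2).
Posterior variance = α'/β'² = 564/(19881/4) = 16/141.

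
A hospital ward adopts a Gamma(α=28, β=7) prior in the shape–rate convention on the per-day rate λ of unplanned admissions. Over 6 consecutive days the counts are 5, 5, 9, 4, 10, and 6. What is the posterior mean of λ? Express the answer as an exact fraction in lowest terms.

Total count: 5 + 5 + 9 + 4 + 10 + 6 = 39.
Total exposure: 6 days.
Gamma(α, β) with Poisson data over total exposure Σt gives posterior Gamma(α+Σx, β+Σt) = Gamma(67, 13).
Posterior mean = α'/β' = 67/13.

67/13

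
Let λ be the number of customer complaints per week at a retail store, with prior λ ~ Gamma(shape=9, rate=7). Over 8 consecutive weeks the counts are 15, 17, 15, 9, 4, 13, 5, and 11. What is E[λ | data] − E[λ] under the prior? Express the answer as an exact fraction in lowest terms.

551/105

Total count: 15 + 17 + 15 + 9 + 4 + 13 + 5 + 11 = 89.
Total exposure: 8 weeks.
Gamma(α, β) with Poisson data over total exposure Σt gives posterior Gamma(α+Σx, β+Σt) = Gamma(98, 15).
Posterior mean = 98/15 = 98/15; prior mean = 9/7 = 9/7. Difference = 98/15 − 9/7 = 551/105.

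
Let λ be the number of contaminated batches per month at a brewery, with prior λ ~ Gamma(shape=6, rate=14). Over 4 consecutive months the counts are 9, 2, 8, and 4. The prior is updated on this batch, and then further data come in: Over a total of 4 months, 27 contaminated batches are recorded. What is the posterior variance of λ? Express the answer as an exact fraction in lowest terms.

Total count: 9 + 2 + 8 + 4 = 23.
Total exposure: 4 months.
After the first batch: Gamma(6 + 23, 14 + 4) = Gamma(29, 18).
Total count 27 over total exposure 4 months.
After the second batch: Gamma(29 + 27, 18 + 4) = Gamma(56, 22).
Posterior variance = α'/β'² = 56/484 = 14/121.

14/121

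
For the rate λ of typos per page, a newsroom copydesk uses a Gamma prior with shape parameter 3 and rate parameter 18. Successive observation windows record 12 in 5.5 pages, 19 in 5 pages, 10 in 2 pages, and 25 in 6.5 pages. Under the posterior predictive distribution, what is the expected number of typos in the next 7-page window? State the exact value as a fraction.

Total count: 12 + 19 + 10 + 25 = 66.
Total exposure: 5.5 + 5 + 2 + 6.5 = 19 pages.
By Gamma–Poisson conjugacy, the posterior is Gamma(α + Σx, β + Σt) = Gamma(3 + 66, 18 + 19) = Gamma(69, 37).
Predictive mean over a 7-page window = T·E[λ|data] = 7·69/37 = 483/37.

483/37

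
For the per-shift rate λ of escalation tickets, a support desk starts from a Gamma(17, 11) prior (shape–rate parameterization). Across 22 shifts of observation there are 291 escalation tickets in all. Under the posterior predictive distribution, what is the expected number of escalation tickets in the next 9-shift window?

Total count 291 over total exposure 22 shifts.
By Gamma–Poisson conjugacy, the posterior is Gamma(α + Σx, β + Σt) = Gamma(17 + 291, 11 + 22) = Gamma(308, 33).
Predictive mean over a 9-shift window = T·E[λ|data] = 9·308/33 = 84.

84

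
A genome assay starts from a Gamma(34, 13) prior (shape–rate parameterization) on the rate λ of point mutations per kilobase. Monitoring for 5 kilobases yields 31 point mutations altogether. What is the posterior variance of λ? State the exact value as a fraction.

Total count 31 over total exposure 5 kilobases.
The Gamma prior is conjugate for the Poisson rate, so λ | data ~ Gamma(34+31, 13+5) = Gamma(65, 18).
Posterior variance = α'/β'² = 65/324.

65/324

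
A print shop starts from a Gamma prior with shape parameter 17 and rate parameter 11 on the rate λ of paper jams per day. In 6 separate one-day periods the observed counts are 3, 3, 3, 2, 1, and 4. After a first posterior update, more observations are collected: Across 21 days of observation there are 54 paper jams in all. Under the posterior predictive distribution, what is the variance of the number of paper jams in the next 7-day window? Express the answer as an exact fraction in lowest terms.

27405/1444

Total count: 3 + 3 + 3 + 2 + 1 + 4 = 16.
Total exposure: 6 days.
After the first batch: Gamma(17 + 16, 11 + 6) = Gamma(33, 17).
Total count 54 over total exposure 21 days.
After the second batch: Gamma(33 + 54, 17 + 21) = Gamma(87, 38).
The posterior predictive for a window of length T is Negative Binomial with variance T·α'·(β'+T)/β'² = 7·87·45/1444 = 27405/1444.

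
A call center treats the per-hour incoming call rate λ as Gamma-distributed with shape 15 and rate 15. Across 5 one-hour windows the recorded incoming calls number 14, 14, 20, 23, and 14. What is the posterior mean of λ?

Total count: 14 + 14 + 20 + 23 + 14 = 85.
Total exposure: 5 hours.
By Gamma–Poisson conjugacy, the posterior is Gamma(α + Σx, β + Σt) = Gamma(15 + 85, 15 + 5) = Gamma(100, 20).
Posterior mean = α'/β' = 100/20 = 5.

5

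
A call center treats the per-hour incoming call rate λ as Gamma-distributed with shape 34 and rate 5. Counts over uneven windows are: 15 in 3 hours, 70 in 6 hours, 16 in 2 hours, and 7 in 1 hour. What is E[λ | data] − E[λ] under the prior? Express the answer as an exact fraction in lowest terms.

Total count: 15 + 70 + 16 + 7 = 108.
Total exposure: 3 + 6 + 2 + 1 = 12 hours.
Conjugate update: add total count to the shape and total exposure to the rate, giving Gamma(142, 17).
Posterior mean = 142/17 = 142/17; prior mean = 34/5 = 34/5. Difference = 142/17 − 34/5 = 132/85.

132/85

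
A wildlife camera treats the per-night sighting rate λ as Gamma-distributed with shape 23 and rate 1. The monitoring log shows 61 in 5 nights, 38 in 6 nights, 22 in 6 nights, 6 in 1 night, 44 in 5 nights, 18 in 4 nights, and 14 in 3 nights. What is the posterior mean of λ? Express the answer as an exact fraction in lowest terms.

Total count: 61 + 38 + 22 + 6 + 44 + 18 + 14 = 203.
Total exposure: 5 + 6 + 6 + 1 + 5 + 4 + 3 = 30 nights.
Posterior: α' = 23 + 203 = 226, β' = 1 + 30 = 31.
Posterior mean = α'/β' = 226/31.

226/31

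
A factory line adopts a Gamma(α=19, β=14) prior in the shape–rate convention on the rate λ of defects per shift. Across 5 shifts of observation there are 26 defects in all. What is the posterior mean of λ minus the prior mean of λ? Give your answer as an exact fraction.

Total count 26 over total exposure 5 shifts.
Conjugate update: add total count to the shape and total exposure to the rate, giving Gamma(45, 19).
Posterior mean = 45/19 = 45/19; prior mean = 19/14 = 19/14. Difference = 45/19 − 19/14 = 269/266.

269/266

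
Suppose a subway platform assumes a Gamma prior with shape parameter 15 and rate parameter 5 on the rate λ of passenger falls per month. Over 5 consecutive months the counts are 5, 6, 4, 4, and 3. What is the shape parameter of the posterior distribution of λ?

Total count: 5 + 6 + 4 + 4 + 3 = 22.
Total exposure: 5 months.
By Gamma–Poisson conjugacy, the posterior is Gamma(α + Σx, β + Σt) = Gamma(15 + 22, 5 + 5) = Gamma(37, 10).

37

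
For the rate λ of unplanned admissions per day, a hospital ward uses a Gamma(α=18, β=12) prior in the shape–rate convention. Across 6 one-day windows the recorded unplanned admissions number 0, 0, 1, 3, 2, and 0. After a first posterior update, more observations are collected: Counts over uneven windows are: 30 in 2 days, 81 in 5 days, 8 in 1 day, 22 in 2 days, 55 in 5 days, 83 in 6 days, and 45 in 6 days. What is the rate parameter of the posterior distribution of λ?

Total count: 0 + 0 + 1 + 3 + 2 + 0 = 6.
Total exposure: 6 days.
After the first batch: Gamma(18 + 6, 12 + 6) = Gamma(24, 18).
Total count: 30 + 81 + 8 + 22 + 55 + 83 + 45 = 324.
Total exposure: 2 + 5 + 1 + 2 + 5 + 6 + 6 = 27 days.
After the second batch: Gamma(24 + 324, 18 + 27) = Gamma(348, 45).

45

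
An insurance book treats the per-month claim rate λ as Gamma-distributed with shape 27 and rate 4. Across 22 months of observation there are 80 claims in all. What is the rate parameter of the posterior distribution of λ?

26

Total count 80 over total exposure 22 months.
Conjugate update: add total count to the shape and total exposure to the rate, giving Gamma(107, 26).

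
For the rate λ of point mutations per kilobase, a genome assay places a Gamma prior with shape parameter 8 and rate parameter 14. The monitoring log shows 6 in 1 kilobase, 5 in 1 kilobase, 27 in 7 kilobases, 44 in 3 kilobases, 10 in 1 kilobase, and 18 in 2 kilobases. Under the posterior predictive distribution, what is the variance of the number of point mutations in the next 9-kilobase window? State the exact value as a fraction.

Total count: 6 + 5 + 27 + 44 + 10 + 18 = 110.
Total exposure: 1 + 1 + 7 + 3 + 1 + 2 = 15 kilobases.
Gamma(α, β) with Poisson data over total exposure Σt gives posterior Gamma(α+Σx, β+Σt) = Gamma(118, 29).
The posterior predictive for a window of length T is Negative Binomial with variance T·α'·(β'+T)/β'² = 9·118·38/841 = 40356/841.

40356/841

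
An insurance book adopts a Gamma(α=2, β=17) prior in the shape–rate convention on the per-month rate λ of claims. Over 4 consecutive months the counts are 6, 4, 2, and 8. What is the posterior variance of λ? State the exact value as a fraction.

22/441

Total count: 6 + 4 + 2 + 8 = 20.
Total exposure: 4 months.
The Gamma prior is conjugate for the Poisson rate, so λ | data ~ Gamma(2+20, 17+4) = Gamma(22, 21).
Posterior variance = α'/β'² = 22/441.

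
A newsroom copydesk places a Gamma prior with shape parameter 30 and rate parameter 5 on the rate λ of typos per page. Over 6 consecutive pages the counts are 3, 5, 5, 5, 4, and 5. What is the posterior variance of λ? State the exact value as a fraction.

57/121

Total count: 3 + 5 + 5 + 5 + 4 + 5 = 27.
Total exposure: 6 pages.
Conjugate update: add total count to the shape and total exposure to the rate, giving Gamma(57, 11).
Posterior variance = α'/β'² = 57/121.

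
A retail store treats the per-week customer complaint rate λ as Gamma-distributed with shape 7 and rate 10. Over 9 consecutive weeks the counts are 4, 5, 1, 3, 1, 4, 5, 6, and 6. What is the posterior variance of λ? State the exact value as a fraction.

Total count: 4 + 5 + 1 + 3 + 1 + 4 + 5 + 6 + 6 = 35.
Total exposure: 9 weeks.
Gamma(α, β) with Poisson data over total exposure Σt gives posterior Gamma(α+Σx, β+Σt) = Gamma(42, 19).
Posterior variance = α'/β'² = 42/361.

42/361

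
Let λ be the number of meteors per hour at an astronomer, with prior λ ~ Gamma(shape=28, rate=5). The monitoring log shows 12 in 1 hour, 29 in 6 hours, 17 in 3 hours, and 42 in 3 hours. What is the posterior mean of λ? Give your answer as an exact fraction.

64/9

Total count: 12 + 29 + 17 + 42 = 100.
Total exposure: 1 + 6 + 3 + 3 = 13 hours.
Gamma(α, β) with Poisson data over total exposure Σt gives posterior Gamma(α+Σx, β+Σt) = Gamma(128, 18).
Posterior mean = α'/β' = 128/18 = 64/9.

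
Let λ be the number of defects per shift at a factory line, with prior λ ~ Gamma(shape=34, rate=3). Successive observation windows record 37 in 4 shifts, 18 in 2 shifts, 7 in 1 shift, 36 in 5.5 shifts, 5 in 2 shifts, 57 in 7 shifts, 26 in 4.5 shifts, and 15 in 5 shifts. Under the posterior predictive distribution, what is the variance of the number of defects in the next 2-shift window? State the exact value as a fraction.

4230/289

Total count: 37 + 18 + 7 + 36 + 5 + 57 + 26 + 15 = 201.
Total exposure: 4 + 2 + 1 + 5.5 + 2 + 7 + 4.5 + 5 = 31 shifts.
Posterior: α' = 34 + 201 = 235, β' = 3 + 31 = 34.
The posterior predictive for a window of length T is Negative Binomial with variance T·α'·(β'+T)/β'² = 2·235·36/1156 = 4230/289.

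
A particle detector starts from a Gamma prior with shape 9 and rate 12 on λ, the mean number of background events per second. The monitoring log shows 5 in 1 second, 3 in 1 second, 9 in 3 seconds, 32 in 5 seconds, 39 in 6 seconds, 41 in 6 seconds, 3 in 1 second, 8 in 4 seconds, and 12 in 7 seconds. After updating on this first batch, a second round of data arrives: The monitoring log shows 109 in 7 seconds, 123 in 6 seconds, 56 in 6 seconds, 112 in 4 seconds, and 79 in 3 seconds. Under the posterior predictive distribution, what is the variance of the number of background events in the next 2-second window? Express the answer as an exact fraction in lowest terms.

Total count: 5 + 3 + 9 + 32 + 39 + 41 + 3 + 8 + 12 = 152.
Total exposure: 1 + 1 + 3 + 5 + 6 + 6 + 1 + 4 + 7 = 34 seconds.
After the first batch: Gamma(9 + 152, 12 + 34) = Gamma(161, 46).
Total count: 109 + 123 + 56 + 112 + 79 = 479.
Total exposure: 7 + 6 + 6 + 4 + 3 = 26 seconds.
After the second batch: Gamma(161 + 479, 46 + 26) = Gamma(640, 72).
The posterior predictive for a window of length T is Negative Binomial with variance T·α'·(β'+T)/β'² = 2·640·74/5184 = 1480/81.

1480/81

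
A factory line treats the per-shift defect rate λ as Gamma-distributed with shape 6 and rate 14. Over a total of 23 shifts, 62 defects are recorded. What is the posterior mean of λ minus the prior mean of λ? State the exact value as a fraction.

Total count 62 over total exposure 23 shifts.
Gamma(α, β) with Poisson data over total exposure Σt gives posterior Gamma(α+Σx, β+Σt) = Gamma(68, 37).
Posterior mean = 68/37 = 68/37; prior mean = 6/14 = 3/7. Difference = 68/37 − 3/7 = 365/259.

365/259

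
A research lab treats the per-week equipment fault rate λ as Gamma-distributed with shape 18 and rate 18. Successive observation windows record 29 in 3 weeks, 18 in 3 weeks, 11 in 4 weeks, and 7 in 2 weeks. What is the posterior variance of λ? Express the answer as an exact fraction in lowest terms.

83/900

Total count: 29 + 18 + 11 + 7 = 65.
Total exposure: 3 + 3 + 4 + 2 = 12 weeks.
Gamma(α, β) with Poisson data over total exposure Σt gives posterior Gamma(α+Σx, β+Σt) = Gamma(83, 30).
Posterior variance = α'/β'² = 83/900.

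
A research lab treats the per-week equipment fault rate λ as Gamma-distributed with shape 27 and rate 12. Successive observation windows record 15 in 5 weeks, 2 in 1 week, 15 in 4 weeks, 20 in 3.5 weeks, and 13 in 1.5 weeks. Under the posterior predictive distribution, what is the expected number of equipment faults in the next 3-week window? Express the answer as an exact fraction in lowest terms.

Total count: 15 + 2 + 15 + 20 + 13 = 65.
Total exposure: 5 + 1 + 4 + 3.5 + 1.5 = 15 weeks.
Gamma(α, β) with Poisson data over total exposure Σt gives posterior Gamma(α+Σx, β+Σt) = Gamma(92, 27).
Predictive mean over a 3-week window = T·E[λ|data] = 3·92/27 = 92/9.

92/9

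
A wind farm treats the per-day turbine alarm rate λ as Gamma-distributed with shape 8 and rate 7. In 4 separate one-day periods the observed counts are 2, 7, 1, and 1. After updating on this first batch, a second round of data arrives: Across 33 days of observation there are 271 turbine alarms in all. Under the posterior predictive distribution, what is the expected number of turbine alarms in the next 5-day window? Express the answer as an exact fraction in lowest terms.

725/22

Total count: 2 + 7 + 1 + 1 = 11.
Total exposure: 4 days.
After the first batch: Gamma(8 + 11, 7 + 4) = Gamma(19, 11).
Total count 271 over total exposure 33 days.
After the second batch: Gamma(19 + 271, 11 + 33) = Gamma(290, 44).
Predictive mean over a 5-day window = T·E[λ|data] = 5·290/44 = 725/22.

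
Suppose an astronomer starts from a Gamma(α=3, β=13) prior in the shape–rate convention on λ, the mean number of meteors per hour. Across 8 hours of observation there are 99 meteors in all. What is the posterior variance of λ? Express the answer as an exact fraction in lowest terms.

Total count 99 over total exposure 8 hours.
The Gamma prior is conjugate for the Poisson rate, so λ | data ~ Gamma(3+99, 13+8) = Gamma(102, 21).
Posterior variance = α'/β'² = 102/441 = 34/147.

34/147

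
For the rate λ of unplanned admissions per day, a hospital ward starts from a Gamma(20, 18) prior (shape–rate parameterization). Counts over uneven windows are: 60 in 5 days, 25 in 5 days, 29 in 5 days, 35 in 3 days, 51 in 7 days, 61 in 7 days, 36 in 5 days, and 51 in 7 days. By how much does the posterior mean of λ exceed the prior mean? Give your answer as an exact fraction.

Total count: 60 + 25 + 29 + 35 + 51 + 61 + 36 + 51 = 348.
Total exposure: 5 + 5 + 5 + 3 + 7 + 7 + 5 + 7 = 44 days.
Gamma(α, β) with Poisson data over total exposure Σt gives posterior Gamma(α+Σx, β+Σt) = Gamma(368, 62).
Posterior mean = 368/62 = 184/31; prior mean = 20/18 = 10/9. Difference = 184/31 − 10/9 = 1346/279.

1346/279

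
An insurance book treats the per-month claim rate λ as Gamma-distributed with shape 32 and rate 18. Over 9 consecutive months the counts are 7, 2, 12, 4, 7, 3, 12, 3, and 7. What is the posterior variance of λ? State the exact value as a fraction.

Total count: 7 + 2 + 12 + 4 + 7 + 3 + 12 + 3 + 7 = 57.
Total exposure: 9 months.
The Gamma prior is conjugate for the Poisson rate, so λ | data ~ Gamma(32+57, 18+9) = Gamma(89, 27).
Posterior variance = α'/β'² = 89/729.

89/729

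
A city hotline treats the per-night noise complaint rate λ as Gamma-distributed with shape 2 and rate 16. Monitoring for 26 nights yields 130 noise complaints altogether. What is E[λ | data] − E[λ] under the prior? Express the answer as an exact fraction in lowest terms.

169/56

Total count 130 over total exposure 26 nights.
Gamma(α, β) with Poisson data over total exposure Σt gives posterior Gamma(α+Σx, β+Σt) = Gamma(132, 42).
Posterior mean = 132/42 = 22/7; prior mean = 2/16 = 1/8. Difference = 22/7 − 1/8 = 169/56.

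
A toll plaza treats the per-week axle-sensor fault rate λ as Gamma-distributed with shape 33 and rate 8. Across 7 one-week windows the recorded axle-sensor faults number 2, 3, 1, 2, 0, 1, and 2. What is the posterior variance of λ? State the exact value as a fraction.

44/225

Total count: 2 + 3 + 1 + 2 + 0 + 1 + 2 = 11.
Total exposure: 7 weeks.
The Gamma prior is conjugate for the Poisson rate, so λ | data ~ Gamma(33+11, 8+7) = Gamma(44, 15).
Posterior variance = α'/β'² = 44/225.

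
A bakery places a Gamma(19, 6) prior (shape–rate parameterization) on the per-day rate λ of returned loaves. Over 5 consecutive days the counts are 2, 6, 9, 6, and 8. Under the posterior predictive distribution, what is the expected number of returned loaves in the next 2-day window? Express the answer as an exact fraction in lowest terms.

Total count: 2 + 6 + 9 + 6 + 8 = 31.
Total exposure: 5 days.
The Gamma prior is conjugate for the Poisson rate, so λ | data ~ Gamma(19+31, 6+5) = Gamma(50, 11).
Predictive mean over a 2-day window = T·E[λ|data] = 2·50/11 = 100/11.

100/11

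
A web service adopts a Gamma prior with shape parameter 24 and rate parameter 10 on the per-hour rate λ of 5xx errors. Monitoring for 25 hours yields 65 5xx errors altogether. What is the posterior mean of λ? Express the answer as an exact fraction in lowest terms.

Total count 65 over total exposure 25 hours.
Posterior: α' = 24 + 65 = 89, β' = 10 + 25 = 35.
Posterior mean = α'/β' = 89/35.

89/35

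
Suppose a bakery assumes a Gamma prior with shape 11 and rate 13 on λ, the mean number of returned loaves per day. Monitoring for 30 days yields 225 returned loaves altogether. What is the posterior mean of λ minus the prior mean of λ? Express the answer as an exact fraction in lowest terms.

2595/559

Total count 225 over total exposure 30 days.
Conjugate update: add total count to the shape and total exposure to the rate, giving Gamma(236, 43).
Posterior mean = 236/43 = 236/43; prior mean = 11/13 = 11/13. Difference = 236/43 − 11/13 = 2595/559.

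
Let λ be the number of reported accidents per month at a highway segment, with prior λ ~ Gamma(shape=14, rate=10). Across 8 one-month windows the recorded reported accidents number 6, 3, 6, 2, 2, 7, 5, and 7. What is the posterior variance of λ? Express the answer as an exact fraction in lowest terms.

Total count: 6 + 3 + 6 + 2 + 2 + 7 + 5 + 7 = 38.
Total exposure: 8 months.
The Gamma prior is conjugate for the Poisson rate, so λ | data ~ Gamma(14+38, 10+8) = Gamma(52, 18).
Posterior variance = α'/β'² = 52/324 = 13/81.

13/81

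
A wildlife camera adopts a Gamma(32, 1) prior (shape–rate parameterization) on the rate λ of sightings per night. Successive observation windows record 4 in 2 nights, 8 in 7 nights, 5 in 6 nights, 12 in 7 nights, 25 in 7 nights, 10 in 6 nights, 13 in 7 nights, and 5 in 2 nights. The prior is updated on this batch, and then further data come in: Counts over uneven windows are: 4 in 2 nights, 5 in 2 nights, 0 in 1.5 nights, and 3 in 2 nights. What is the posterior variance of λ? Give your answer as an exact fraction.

8/175

Total count: 4 + 8 + 5 + 12 + 25 + 10 + 13 + 5 = 82.
Total exposure: 2 + 7 + 6 + 7 + 7 + 6 + 7 + 2 = 44 nights.
After the first batch: Gamma(32 + 82, 1 + 44) = Gamma(114, 45).
Total count: 4 + 5 + 0 + 3 = 12.
Total exposure: 2 + 2 + 1.5 + 2 = 7.5 nights.
After the second batch: Gamma(114 + 12, 45 + 7.5) = Gamma(126, 105/2).
Posterior variance = α'/β'² = 126/(11025/4) = 8/175.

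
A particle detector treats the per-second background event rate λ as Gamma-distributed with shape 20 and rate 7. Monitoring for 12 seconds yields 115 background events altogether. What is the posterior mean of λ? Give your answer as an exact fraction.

Total count 115 over total exposure 12 seconds.
Conjugate update: add total count to the shape and total exposure to the rate, giving Gamma(135, 19).
Posterior mean = α'/β' = 135/19.

135/19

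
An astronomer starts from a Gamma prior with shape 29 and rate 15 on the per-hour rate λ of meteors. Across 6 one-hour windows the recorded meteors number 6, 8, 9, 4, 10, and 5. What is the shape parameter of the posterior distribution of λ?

Total count: 6 + 8 + 9 + 4 + 10 + 5 = 42.
Total exposure: 6 hours.
Gamma(α, β) with Poisson data over total exposure Σt gives posterior Gamma(α+Σx, β+Σt) = Gamma(71, 21).

71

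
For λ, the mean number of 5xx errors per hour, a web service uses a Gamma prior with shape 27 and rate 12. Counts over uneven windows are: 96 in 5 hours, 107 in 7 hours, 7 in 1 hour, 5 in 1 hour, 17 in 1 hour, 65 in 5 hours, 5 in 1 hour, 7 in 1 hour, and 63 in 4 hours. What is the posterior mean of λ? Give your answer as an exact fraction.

21/2

Total count: 96 + 107 + 7 + 5 + 17 + 65 + 5 + 7 + 63 = 372.
Total exposure: 5 + 7 + 1 + 1 + 1 + 5 + 1 + 1 + 4 = 26 hours.
Gamma(α, β) with Poisson data over total exposure Σt gives posterior Gamma(α+Σx, β+Σt) = Gamma(399, 38).
Posterior mean = α'/β' = 399/38 = 21/2.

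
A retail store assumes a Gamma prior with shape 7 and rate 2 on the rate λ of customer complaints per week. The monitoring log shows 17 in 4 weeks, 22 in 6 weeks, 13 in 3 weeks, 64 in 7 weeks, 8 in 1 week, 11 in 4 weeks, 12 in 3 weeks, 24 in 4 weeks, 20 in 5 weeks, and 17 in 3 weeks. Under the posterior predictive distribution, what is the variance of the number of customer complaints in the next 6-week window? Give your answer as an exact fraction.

1720/49

Total count: 17 + 22 + 13 + 64 + 8 + 11 + 12 + 24 + 20 + 17 = 208.
Total exposure: 4 + 6 + 3 + 7 + 1 + 4 + 3 + 4 + 5 + 3 = 40 weeks.
Posterior: α' = 7 + 208 = 215, β' = 2 + 40 = 42.
The posterior predictive for a window of length T is Negative Binomial with variance T·α'·(β'+T)/β'² = 6·215·48/1764 = 1720/49.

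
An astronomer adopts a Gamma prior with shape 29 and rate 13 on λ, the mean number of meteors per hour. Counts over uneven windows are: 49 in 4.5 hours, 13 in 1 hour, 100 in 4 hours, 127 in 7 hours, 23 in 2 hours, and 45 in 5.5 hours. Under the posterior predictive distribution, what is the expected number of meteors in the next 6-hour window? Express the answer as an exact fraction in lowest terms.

2316/37

Total count: 49 + 13 + 100 + 127 + 23 + 45 = 357.
Total exposure: 4.5 + 1 + 4 + 7 + 2 + 5.5 = 24 hours.
Gamma(α, β) with Poisson data over total exposure Σt gives posterior Gamma(α+Σx, β+Σt) = Gamma(386, 37).
Predictive mean over a 6-hour window = T·E[λ|data] = 6·386/37 = 2316/37.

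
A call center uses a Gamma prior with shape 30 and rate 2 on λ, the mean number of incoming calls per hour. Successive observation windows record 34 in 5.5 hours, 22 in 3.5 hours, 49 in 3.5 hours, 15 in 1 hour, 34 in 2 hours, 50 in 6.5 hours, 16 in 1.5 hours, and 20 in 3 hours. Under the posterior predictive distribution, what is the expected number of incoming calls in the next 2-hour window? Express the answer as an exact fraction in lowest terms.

Total count: 34 + 22 + 49 + 15 + 34 + 50 + 16 + 20 = 240.
Total exposure: 5.5 + 3.5 + 3.5 + 1 + 2 + 6.5 + 1.5 + 3 = 26.5 hours.
By Gamma–Poisson conjugacy, the posterior is Gamma(α + Σx, β + Σt) = Gamma(30 + 240, 2 + 26.5) = Gamma(270, 57/2).
Predictive mean over a 2-hour window = T·E[λ|data] = 2·270/(57/2) = 360/19.

360/19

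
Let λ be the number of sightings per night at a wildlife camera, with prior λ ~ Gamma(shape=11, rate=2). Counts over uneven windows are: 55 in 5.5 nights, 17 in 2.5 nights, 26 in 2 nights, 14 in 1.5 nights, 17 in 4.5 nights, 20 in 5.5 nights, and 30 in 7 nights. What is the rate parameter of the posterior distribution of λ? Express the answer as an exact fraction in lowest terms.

61/2

Total count: 55 + 17 + 26 + 14 + 17 + 20 + 30 = 179.
Total exposure: 5.5 + 2.5 + 2 + 1.5 + 4.5 + 5.5 + 7 = 28.5 nights.
Conjugate update: add total count to the shape and total exposure to the rate, giving Gamma(190, 61/2).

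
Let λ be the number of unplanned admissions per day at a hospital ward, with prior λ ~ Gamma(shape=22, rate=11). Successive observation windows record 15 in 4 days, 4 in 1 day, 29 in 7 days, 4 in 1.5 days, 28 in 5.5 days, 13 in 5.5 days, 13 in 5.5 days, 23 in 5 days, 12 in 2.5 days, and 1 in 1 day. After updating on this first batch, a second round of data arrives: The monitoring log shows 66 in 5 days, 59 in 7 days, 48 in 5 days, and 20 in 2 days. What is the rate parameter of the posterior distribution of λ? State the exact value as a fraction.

Total count: 15 + 4 + 29 + 4 + 28 + 13 + 13 + 23 + 12 + 1 = 142.
Total exposure: 4 + 1 + 7 + 1.5 + 5.5 + 5.5 + 5.5 + 5 + 2.5 + 1 = 38.5 days.
After the first batch: Gamma(22 + 142, 11 + 38.5) = Gamma(164, 99/2).
Total count: 66 + 59 + 48 + 20 = 193.
Total exposure: 5 + 7 + 5 + 2 = 19 days.
After the second batch: Gamma(164 + 193, 99/2 + 19) = Gamma(357, 137/2).

137/2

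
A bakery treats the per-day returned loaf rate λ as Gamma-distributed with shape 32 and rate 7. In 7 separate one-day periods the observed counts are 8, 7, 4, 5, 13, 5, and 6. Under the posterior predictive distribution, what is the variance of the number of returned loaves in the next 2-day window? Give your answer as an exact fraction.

Total count: 8 + 7 + 4 + 5 + 13 + 5 + 6 = 48.
Total exposure: 7 days.
Gamma(α, β) with Poisson data over total exposure Σt gives posterior Gamma(α+Σx, β+Σt) = Gamma(80, 14).
The posterior predictive for a window of length T is Negative Binomial with variance T·α'·(β'+T)/β'² = 2·80·16/196 = 640/49.

640/49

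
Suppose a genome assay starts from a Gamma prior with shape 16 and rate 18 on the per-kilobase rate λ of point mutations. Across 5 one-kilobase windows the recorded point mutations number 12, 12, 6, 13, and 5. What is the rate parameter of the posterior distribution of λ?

23

Total count: 12 + 12 + 6 + 13 + 5 = 48.
Total exposure: 5 kilobases.
Posterior: α' = 16 + 48 = 64, β' = 18 + 5 = 23.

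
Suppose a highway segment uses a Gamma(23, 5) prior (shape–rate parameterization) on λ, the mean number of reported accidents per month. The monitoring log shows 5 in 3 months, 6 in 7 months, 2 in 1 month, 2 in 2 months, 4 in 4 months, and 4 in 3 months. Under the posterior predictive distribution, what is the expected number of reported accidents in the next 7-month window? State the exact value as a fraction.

Total count: 5 + 6 + 2 + 2 + 4 + 4 = 23.
Total exposure: 3 + 7 + 1 + 2 + 4 + 3 = 20 months.
By Gamma–Poisson conjugacy, the posterior is Gamma(α + Σx, β + Σt) = Gamma(23 + 23, 5 + 20) = Gamma(46, 25).
Predictive mean over a 7-month window = T·E[λ|data] = 7·46/25 = 322/25.

322/25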